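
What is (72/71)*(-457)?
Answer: -32904/71 ≈ -463.44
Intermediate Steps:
(72/71)*(-457) = -32904/71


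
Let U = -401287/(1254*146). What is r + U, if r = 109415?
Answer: 20031734573/183084 ≈ 1.0941e+5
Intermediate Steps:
U = -401287/183084 ≈ -2.1918
r + U = 109415 - 401287/183084 = 20031734573/183084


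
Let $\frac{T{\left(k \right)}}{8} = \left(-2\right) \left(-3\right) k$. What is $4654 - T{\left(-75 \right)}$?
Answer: $8254$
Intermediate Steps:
$T{\left(k \right)} = 48 k$ ($T{\left(k \right)} = 8 \left(-2\right) \left(-3\right) k = 8 \cdot 6 k = 48 k$)
$4654 - T{\left(-75 \right)} = 4654 - 48 \left(-75\right) = 4654 - -3600 = 4654 + 3600 = 8254$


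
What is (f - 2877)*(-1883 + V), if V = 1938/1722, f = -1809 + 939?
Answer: 2023747206/287 ≈ 7.0514e+6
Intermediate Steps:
f = -870
V = 323/287 (V = 1938*(1/1722) = 323/287 ≈ 1.1254)
(f - 2877)*(-1883 + V) = (-870 - 2877)*(-1883 + 323/287) = -3747*(-540098/287) = 2023747206/287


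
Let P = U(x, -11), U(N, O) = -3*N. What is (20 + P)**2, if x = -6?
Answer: 1444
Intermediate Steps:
P = 18 (P = -3*(-6) = 18)
(20 + P)**2 = (20 + 18)**2 = 38**2 = 1444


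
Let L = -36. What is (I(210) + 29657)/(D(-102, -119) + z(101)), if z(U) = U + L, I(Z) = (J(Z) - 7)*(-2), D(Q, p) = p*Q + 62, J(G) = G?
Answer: 29251/12265 ≈ 2.3849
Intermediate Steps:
D(Q, p) = 62 + Q*p (D(Q, p) = Q*p + 62 = 62 + Q*p)
I(Z) = 14 - 2*Z (I(Z) = (Z - 7)*(-2) = (-7 + Z)*(-2) = 14 - 2*Z)
z(U) = -36 + U (z(U) = U - 36 = -36 + U)
(I(210) + 29657)/(D(-102, -119) + z(101)) = ((14 - 2*210) + 29657)/((62 - 102*(-119)) + (-36 + 101)) = ((14 - 420) + 29657)/((62 + 12138) + 65) = (-406 + 29657)/(12200 + 65) = 29251/12265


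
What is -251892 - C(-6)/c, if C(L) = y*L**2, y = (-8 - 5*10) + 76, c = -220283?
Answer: -55487524788/220283 ≈ -2.5189e+5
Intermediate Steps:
y = 18 (y = (-8 - 50) + 76 = -58 + 76 = 18)
C(L) = 18*L**2
-251892 - C(-6)/c = -251892 - 18*(-6)**2/(-220283) = -251892 - 18*36*(-1)/220283 = -251892 - 648*(-1)/220283 = -251892 - 1*(-648/220283) = -251892 + 648/220283 = -55487524788/220283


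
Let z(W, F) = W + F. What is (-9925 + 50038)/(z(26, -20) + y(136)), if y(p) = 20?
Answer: 40113/26 ≈ 1542.8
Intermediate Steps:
z(W, F) = F + W
(-9925 + 50038)/(z(26, -20) + y(136)) = (-9925 + 50038)/((-20 + 26) + 20) = 40113/(6 + 20) = 40113/26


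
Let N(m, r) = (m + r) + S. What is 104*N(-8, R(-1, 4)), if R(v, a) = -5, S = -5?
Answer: -1872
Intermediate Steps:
N(m, r) = -5 + m + r (N(m, r) = (m + r) - 5 = -5 + m + r)
104*N(-8, R(-1, 4)) = 104*(-5 - 8 - 5) = 104*(-18) = -1872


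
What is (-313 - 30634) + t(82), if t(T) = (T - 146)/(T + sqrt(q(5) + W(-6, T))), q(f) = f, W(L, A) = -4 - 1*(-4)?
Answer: -207938141/6719 + 64*sqrt(5)/6719 ≈ -30948.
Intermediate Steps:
W(L, A) = 0 (W(L, A) = -4 + 4 = 0)
t(T) = (-146 + T)/(T + sqrt(5)) (t(T) = (T - 146)/(T + sqrt(5 + 0)) = (-146 + T)/(T + sqrt(5)))
(-313 - 30634) + t(82) = (-313 - 30634) + (-146 + 82)/(82 + sqrt(5)) = -30947 - 64/(82 + sqrt(5))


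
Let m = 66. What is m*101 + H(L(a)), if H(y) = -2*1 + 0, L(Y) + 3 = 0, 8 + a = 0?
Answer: 6664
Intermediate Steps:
a = -8 (a = -8 + 0 = -8)
L(Y) = -3 (L(Y) = -3 + 0 = -3)
H(y) = -2 (H(y) = -2 + 0 = -2)
m*101 + H(L(a)) = 66*101 - 2 = 6666 - 2 = 6664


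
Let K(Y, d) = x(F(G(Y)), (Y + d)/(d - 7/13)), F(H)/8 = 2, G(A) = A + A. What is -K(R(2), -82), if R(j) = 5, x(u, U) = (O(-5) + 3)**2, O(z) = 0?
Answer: -9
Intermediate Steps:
G(A) = 2*A
F(H) = 16 (F(H) = 8*2 = 16)
x(u, U) = 9 (x(u, U) = (0 + 3)**2 = 3**2 = 9)
K(Y, d) = 9
-K(R(2), -82) = -1*9 = -9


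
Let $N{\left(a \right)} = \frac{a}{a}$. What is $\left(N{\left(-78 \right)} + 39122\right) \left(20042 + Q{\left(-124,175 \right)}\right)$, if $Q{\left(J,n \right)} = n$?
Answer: $790949691$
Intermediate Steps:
$N{\left(a \right)} = 1$
$\left(N{\left(-78 \right)} + 39122\right) \left(20042 + Q{\left(-124,175 \right)}\right) = \left(1 + 39122\right) \left(20042 + 175\right) = 39123 \cdot 20217 = 790949691$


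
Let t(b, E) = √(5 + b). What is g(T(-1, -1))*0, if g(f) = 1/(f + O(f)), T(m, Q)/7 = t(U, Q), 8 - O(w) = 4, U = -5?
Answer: 0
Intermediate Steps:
O(w) = 4 (O(w) = 8 - 1*4 = 8 - 4 = 4)
T(m, Q) = 0 (T(m, Q) = 7*√(5 - 5) = 7*√0 = 7*0 = 0)
g(f) = 1/(4 + f) (g(f) = 1/(f + 4) = 1/(4 + f))
g(T(-1, -1))*0 = 0/(4 + 0) = 0/4 = (¼)*0 = 0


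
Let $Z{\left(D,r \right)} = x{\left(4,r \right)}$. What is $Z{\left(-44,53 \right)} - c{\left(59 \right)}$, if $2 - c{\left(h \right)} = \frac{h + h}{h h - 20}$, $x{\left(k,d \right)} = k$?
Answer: $\frac{7040}{3461} \approx 2.0341$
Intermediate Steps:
$Z{\left(D,r \right)} = 4$
$c{\left(h \right)} = 2 - \frac{2 h}{-20 + h^{2}}$ ($c{\left(h \right)} = 2 - \frac{h + h}{h h - 20} = 2 - \frac{2 h}{h^{2} - 20} = 2 - \frac{2 h}{-20 + h^{2}}$)
$Z{\left(-44,53 \right)} - c{\left(59 \right)} = 4 - \frac{2 \left(-20 + 59^{2} - 59\right)}{-20 + 59^{2}} = 4 - \frac{2 \left(-20 + 3481 - 59\right)}{-20 + 3481} = 4 - 2 \cdot \frac{1}{3461} \cdot 3402 = 4 - \frac{6804}{3461} = \frac{7040}{3461}$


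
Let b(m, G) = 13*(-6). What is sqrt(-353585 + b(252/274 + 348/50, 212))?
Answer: I*sqrt(353663) ≈ 594.7*I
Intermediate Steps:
b(m, G) = -78
sqrt(-353585 + b(252/274 + 348/50, 212)) = sqrt(-353585 - 78) = sqrt(-353663) = I*sqrt(353663)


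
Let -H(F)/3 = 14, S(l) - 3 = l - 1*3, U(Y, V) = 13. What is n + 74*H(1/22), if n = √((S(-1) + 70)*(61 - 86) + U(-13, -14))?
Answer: -3108 + 4*I*√107 ≈ -3108.0 + 41.376*I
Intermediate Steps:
S(l) = l (S(l) = 3 + (l - 1*3) = 3 + (l - 3) = 3 + (-3 + l) = l)
H(F) = -42 (H(F) = -3*14 = -42)
n = 4*I*√107 (n = √((-1 + 70)*(61 - 86) + 13) = √(69*(-25) + 13) = √(-1725 + 13) = √(-1712) = 4*I*√107 ≈ 41.376*I)
n + 74*H(1/22) = 4*I*√107 + 74*(-42) = 4*I*√107 - 3108 = -3108 + 4*I*√107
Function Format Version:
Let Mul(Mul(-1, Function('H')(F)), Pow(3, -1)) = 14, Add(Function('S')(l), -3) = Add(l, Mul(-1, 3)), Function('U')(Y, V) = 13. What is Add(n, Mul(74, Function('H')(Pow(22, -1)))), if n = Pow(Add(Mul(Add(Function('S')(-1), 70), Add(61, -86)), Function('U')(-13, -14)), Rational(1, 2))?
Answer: Add(-3108, Mul(4, I, Pow(107, Rational(1, 2)))) ≈ Add(-3108.0, Mul(41.376, I))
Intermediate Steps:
Function('S')(l) = l (Function('S')(l) = Add(3, Add(l, Mul(-1, 3))) = Add(3, Add(l, -3)) = Add(3, Add(-3, l)) = l)
Function('H')(F) = -42 (Function('H')(F) = Mul(-3, 14) = -42)
n = Mul(4, I, Pow(107, Rational(1, 2))) (n = Pow(Add(Mul(Add(-1, 70), Add(61, -86)), 13), Rational(1, 2)) = Pow(Add(Mul(69, -25), 13), Rational(1, 2)) = Pow(Add(-1725, 13), Rational(1, 2)) = Pow(-1712, Rational(1, 2)) = Mul(4, I, Pow(107, Rational(1, 2))) ≈ Mul(41.376, I))
Add(n, Mul(74, Function('H')(Pow(22, -1)))) = Add(Mul(4, I, Pow(107, Rational(1, 2))), Mul(74, -42)) = Add(Mul(4, I, Pow(107, Rational(1, 2))), -3108) = Add(-3108, Mul(4, I, Pow(107, Rational(1, 2))))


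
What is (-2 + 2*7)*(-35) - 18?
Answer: -438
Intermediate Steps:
(-2 + 2*7)*(-35) - 18 = (-2 + 14)*(-35) - 18 = 12*(-35) - 18 = -420 - 18 = -438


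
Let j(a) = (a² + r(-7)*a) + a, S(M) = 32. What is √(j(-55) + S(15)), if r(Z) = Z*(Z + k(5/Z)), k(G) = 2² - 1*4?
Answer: √307 ≈ 17.521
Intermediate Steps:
k(G) = 0 (k(G) = 4 - 4 = 0)
r(Z) = Z² (r(Z) = Z*(Z + 0) = Z*Z = Z²)
j(a) = a² + 50*a (j(a) = (a² + (-7)²*a) + a = (a² + 49*a) + a = a² + 50*a)
√(j(-55) + S(15)) = √(-55*(50 - 55) + 32) = √(-55*(-5) + 32) = √(275 + 32) = √307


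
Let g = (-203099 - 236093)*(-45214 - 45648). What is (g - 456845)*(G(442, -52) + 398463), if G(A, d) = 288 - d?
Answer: 15914395891829177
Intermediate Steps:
g = 39905863504 (g = -439192*(-90862) = 39905863504)
(g - 456845)*(G(442, -52) + 398463) = (39905863504 - 456845)*((288 - 1*(-52)) + 398463) = 39905406659*((288 + 52) + 398463) = 39905406659*(340 + 398463) = 39905406659*398803 = 15914395891829177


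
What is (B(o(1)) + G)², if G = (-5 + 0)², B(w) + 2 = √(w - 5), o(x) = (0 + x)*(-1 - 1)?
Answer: (23 + I*√7)² ≈ 522.0 + 121.7*I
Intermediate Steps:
o(x) = -2*x (o(x) = x*(-2) = -2*x)
B(w) = -2 + √(-5 + w) (B(w) = -2 + √(w - 5) = -2 + √(-5 + w))
G = 25 (G = (-5)² = 25)
(B(o(1)) + G)² = ((-2 + √(-5 - 2*1)) + 25)² = ((-2 + √(-5 - 2)) + 25)² = ((-2 + √(-7)) + 25)² = ((-2 + I*√7) + 25)² = (23 + I*√7)²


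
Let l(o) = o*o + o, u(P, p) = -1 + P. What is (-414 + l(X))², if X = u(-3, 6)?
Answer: 161604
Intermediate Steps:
X = -4 (X = -1 - 3 = -4)
l(o) = o + o² (l(o) = o² + o = o + o²)
(-414 + l(X))² = (-414 - 4*(1 - 4))² = (-414 - 4*(-3))² = (-414 + 12)² = (-402)² = 161604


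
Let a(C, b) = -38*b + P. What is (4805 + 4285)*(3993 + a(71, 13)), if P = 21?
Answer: 31996800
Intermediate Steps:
a(C, b) = 21 - 38*b (a(C, b) = -38*b + 21 = 21 - 38*b)
(4805 + 4285)*(3993 + a(71, 13)) = (4805 + 4285)*(3993 + (21 - 38*13)) = 9090*(3993 + (21 - 494)) = 9090*(3993 - 473) = 9090*3520 = 31996800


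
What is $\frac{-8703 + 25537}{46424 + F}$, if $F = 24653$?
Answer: $\frac{16834}{71077} \approx 0.23684$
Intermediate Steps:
$\frac{-8703 + 25537}{46424 + F} = \frac{-8703 + 25537}{46424 + 24653} = \frac{16834}{71077}$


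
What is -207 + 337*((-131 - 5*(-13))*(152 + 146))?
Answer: -6628323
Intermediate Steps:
-207 + 337*((-131 - 5*(-13))*(152 + 146)) = -207 + 337*((-131 + 65)*298) = -207 + 337*(-66*298) = -207 + 337*(-19668) = -207 - 6628116 = -6628323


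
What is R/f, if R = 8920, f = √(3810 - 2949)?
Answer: 8920*√861/861 ≈ 303.99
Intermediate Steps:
f = √861 ≈ 29.343
R/f = 8920/(√861) = 8920*(√861/861) = 8920*√861/861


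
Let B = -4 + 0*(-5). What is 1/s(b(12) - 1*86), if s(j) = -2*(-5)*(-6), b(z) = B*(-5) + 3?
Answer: -1/60 ≈ -0.016667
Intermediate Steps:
B = -4 (B = -4 + 0 = -4)
b(z) = 23 (b(z) = -4*(-5) + 3 = 20 + 3 = 23)
s(j) = -60 (s(j) = 10*(-6) = -60)
1/s(b(12) - 1*86) = 1/(-60) = -1/60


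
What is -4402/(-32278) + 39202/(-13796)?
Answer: -301158041/111326822 ≈ -2.7052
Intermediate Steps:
-4402/(-32278) + 39202/(-13796) = -4402*(-1/32278) + 39202*(-1/13796) = 2201/16139 - 19601/6898 = -301158041/111326822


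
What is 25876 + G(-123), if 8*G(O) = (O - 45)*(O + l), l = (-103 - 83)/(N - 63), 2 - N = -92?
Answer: 28585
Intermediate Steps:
N = 94 (N = 2 - 1*(-92) = 2 + 92 = 94)
l = -6 (l = (-103 - 83)/(94 - 63) = -186/31 = -186*1/31 = -6)
G(O) = (-45 + O)*(-6 + O)/8 (G(O) = ((O - 45)*(O - 6))/8 = ((-45 + O)*(-6 + O))/8 = (-45 + O)*(-6 + O)/8)
25876 + G(-123) = 25876 + (135/4 - 51/8*(-123) + (⅛)*(-123)²) = 25876 + (135/4 + 6273/8 + (⅛)*15129) = 25876 + (135/4 + 6273/8 + 15129/8) = 25876 + 2709 = 28585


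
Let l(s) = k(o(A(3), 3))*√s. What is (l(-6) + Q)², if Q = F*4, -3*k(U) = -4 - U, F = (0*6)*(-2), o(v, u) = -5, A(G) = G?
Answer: -⅔ ≈ -0.66667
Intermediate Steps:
F = 0 (F = 0*(-2) = 0)
k(U) = 4/3 + U/3 (k(U) = -(-4 - U)/3 = 4/3 + U/3)
Q = 0 (Q = 0*4 = 0)
l(s) = -√s/3 (l(s) = (4/3 + (⅓)*(-5))*√s = (4/3 - 5/3)*√s = -√s/3)
(l(-6) + Q)² = (-I*√6/3 + 0)² = (-I*√6/3)² = -⅔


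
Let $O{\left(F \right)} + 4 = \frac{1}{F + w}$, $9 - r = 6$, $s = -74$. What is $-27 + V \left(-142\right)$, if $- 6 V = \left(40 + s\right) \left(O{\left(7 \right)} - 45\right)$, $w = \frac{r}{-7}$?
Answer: $\frac{903422}{23} \approx 39279.0$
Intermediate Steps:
$r = 3$ ($r = 9 - 6 = 3$)
$w = - \frac{3}{7}$ ($w = \frac{3}{-7} = 3 \left(- \frac{1}{7}\right) = - \frac{3}{7} \approx -0.42857$)
$O{\left(F \right)} = -4 + \frac{1}{- \frac{3}{7} + F}$ ($O{\left(F \right)} = -4 + \frac{1}{F - \frac{3}{7}} = -4 + \frac{1}{- \frac{3}{7} + F}$)
$V = - \frac{12733}{46}$ ($V = - \frac{\left(40 - 74\right) \left(\frac{19 - 196}{-3 + 7 \cdot 7} - 45\right)}{6} = - \frac{\left(-34\right) \left(\frac{19 - 196}{-3 + 49} - 45\right)}{6} = - \frac{\left(-34\right) \left(\frac{1}{46} \left(-177\right) - 45\right)}{6} = - \frac{\left(-34\right) \left(- \frac{177}{46} - 45\right)}{6} = - \frac{\left(-34\right) \left(- \frac{2247}{46}\right)}{6} = \left(- \frac{1}{6}\right) \frac{38199}{23} = - \frac{12733}{46} \approx -276.8$)
$-27 + V \left(-142\right) = -27 - - \frac{904043}{23} = -27 + \frac{904043}{23} = \frac{903422}{23}$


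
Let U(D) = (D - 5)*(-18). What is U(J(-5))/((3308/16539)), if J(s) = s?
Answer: 744255/827 ≈ 899.95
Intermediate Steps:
U(D) = 90 - 18*D (U(D) = (-5 + D)*(-18) = 90 - 18*D)
U(J(-5))/((3308/16539)) = (90 - 18*(-5))/((3308/16539)) = (90 + 90)/((3308*(1/16539))) = 180/(3308/16539) = 180*(16539/3308) = 744255/827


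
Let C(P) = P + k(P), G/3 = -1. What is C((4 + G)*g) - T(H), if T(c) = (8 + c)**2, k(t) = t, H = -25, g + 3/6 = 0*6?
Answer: -290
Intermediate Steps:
G = -3 (G = 3*(-1) = -3)
g = -1/2 (g = -1/2 + 0*6 = -1/2 + 0 = -1/2 ≈ -0.50000)
C(P) = 2*P (C(P) = P + P = 2*P)
C((4 + G)*g) - T(H) = 2*((4 - 3)*(-1/2)) - (8 - 25)**2 = 2*(1*(-1/2)) - 1*(-17)**2 = 2*(-1/2) - 1*289 = -1 - 289 = -290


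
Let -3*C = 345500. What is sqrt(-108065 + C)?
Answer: I*sqrt(2009085)/3 ≈ 472.47*I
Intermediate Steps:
C = -345500/3 (C = -1/3*345500 = -345500/3 ≈ -1.1517e+5)
sqrt(-108065 + C) = sqrt(-108065 - 345500/3) = sqrt(-669695/3) = I*sqrt(2009085)/3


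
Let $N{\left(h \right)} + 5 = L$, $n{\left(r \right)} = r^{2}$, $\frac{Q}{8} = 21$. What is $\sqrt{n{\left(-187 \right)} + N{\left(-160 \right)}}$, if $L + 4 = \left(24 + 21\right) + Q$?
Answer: $\sqrt{35173} \approx 187.54$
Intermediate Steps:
$Q = 168$ ($Q = 8 \cdot 21 = 168$)
$L = 209$ ($L = -4 + \left(\left(24 + 21\right) + 168\right) = -4 + \left(45 + 168\right) = -4 + 213 = 209$)
$N{\left(h \right)} = 204$ ($N{\left(h \right)} = -5 + 209 = 204$)
$\sqrt{n{\left(-187 \right)} + N{\left(-160 \right)}} = \sqrt{\left(-187\right)^{2} + 204} = \sqrt{34969 + 204} = \sqrt{35173}$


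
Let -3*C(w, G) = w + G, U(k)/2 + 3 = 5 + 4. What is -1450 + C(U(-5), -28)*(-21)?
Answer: -1562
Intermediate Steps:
U(k) = 12 (U(k) = -6 + 2*(5 + 4) = -6 + 2*9 = -6 + 18 = 12)
C(w, G) = -G/3 - w/3 (C(w, G) = -(w + G)/3 = -(G + w)/3 = -G/3 - w/3)
-1450 + C(U(-5), -28)*(-21) = -1450 + (-⅓*(-28) - ⅓*12)*(-21) = -1450 + (28/3 - 4)*(-21) = -1450 + (16/3)*(-21) = -1450 - 112 = -1562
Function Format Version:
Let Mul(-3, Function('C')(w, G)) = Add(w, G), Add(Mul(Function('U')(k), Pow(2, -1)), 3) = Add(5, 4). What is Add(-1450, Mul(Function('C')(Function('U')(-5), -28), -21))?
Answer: -1562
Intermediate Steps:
Function('U')(k) = 12 (Function('U')(k) = Add(-6, Mul(2, Add(5, 4))) = Add(-6, Mul(2, 9)) = Add(-6, 18) = 12)
Function('C')(w, G) = Add(Mul(Rational(-1, 3), G), Mul(Rational(-1, 3), w)) (Function('C')(w, G) = Mul(Rational(-1, 3), Add(w, G)) = Mul(Rational(-1, 3), Add(G, w)) = Add(Mul(Rational(-1, 3), G), Mul(Rational(-1, 3), w)))
Add(-1450, Mul(Function('C')(Function('U')(-5), -28), -21)) = Add(-1450, Mul(Add(Mul(Rational(-1, 3), -28), Mul(Rational(-1, 3), 12)), -21)) = Add(-1450, Mul(Add(Rational(28, 3), -4), -21)) = Add(-1450, Mul(Rational(16, 3), -21)) = Add(-1450, -112) = -1562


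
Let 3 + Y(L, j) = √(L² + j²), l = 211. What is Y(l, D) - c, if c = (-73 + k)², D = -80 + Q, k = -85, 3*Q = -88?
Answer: -24967 + √508273/3 ≈ -24729.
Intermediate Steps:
Q = -88/3 (Q = (⅓)*(-88) = -88/3 ≈ -29.333)
D = -328/3 (D = -80 - 88/3 = -328/3 ≈ -109.33)
Y(L, j) = -3 + √(L² + j²)
c = 24964 (c = (-73 - 85)² = (-158)² = 24964)
Y(l, D) - c = (-3 + √(211² + (-328/3)²)) - 1*24964 = (-3 + √(44521 + 107584/9)) - 24964 = (-3 + √(508273/9)) - 24964 = (-3 + √508273/3) - 24964 = -24967 + √508273/3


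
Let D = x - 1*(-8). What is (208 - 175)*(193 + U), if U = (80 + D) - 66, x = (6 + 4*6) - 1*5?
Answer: 7920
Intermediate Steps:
x = 25 (x = (6 + 24) - 5 = 30 - 5 = 25)
D = 33 (D = 25 - 1*(-8) = 25 + 8 = 33)
U = 47 (U = (80 + 33) - 66 = 113 - 66 = 47)
(208 - 175)*(193 + U) = (208 - 175)*(193 + 47) = 33*240 = 7920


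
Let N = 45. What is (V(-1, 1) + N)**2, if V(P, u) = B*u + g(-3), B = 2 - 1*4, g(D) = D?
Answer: 1600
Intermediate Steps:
B = -2 (B = 2 - 4 = -2)
V(P, u) = -3 - 2*u (V(P, u) = -2*u - 3 = -3 - 2*u)
(V(-1, 1) + N)**2 = ((-3 - 2*1) + 45)**2 = ((-3 - 2) + 45)**2 = (-5 + 45)**2 = 40**2 = 1600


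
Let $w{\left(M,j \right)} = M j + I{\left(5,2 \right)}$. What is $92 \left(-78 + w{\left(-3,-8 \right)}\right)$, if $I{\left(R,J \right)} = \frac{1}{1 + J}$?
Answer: $- \frac{14812}{3} \approx -4937.3$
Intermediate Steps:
$w{\left(M,j \right)} = \frac{1}{3} + M j$ ($w{\left(M,j \right)} = M j + \frac{1}{1 + 2} = M j + \frac{1}{3} = \frac{1}{3} + M j$)
$92 \left(-78 + w{\left(-3,-8 \right)}\right) = 92 \left(-78 + \left(\frac{1}{3} - -24\right)\right) = 92 \left(-78 + \left(\frac{1}{3} + 24\right)\right) = 92 \left(-78 + \frac{73}{3}\right) = 92 \left(- \frac{161}{3}\right) = - \frac{14812}{3}$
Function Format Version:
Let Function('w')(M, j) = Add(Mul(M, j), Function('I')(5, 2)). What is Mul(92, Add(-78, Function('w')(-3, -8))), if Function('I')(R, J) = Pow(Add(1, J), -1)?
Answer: Rational(-14812, 3) ≈ -4937.3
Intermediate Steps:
Function('w')(M, j) = Add(Rational(1, 3), Mul(M, j)) (Function('w')(M, j) = Add(Mul(M, j), Pow(Add(1, 2), -1)) = Add(Mul(M, j), Pow(3, -1)) = Add(Mul(M, j), Rational(1, 3)) = Add(Rational(1, 3), Mul(M, j)))
Mul(92, Add(-78, Function('w')(-3, -8))) = Mul(92, Add(-78, Add(Rational(1, 3), Mul(-3, -8)))) = Mul(92, Add(-78, Add(Rational(1, 3), 24))) = Mul(92, Add(-78, Rational(73, 3))) = Mul(92, Rational(-161, 3)) = Rational(-14812, 3)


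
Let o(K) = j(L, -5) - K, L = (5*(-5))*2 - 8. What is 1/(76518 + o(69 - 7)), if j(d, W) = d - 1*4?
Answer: 1/76394 ≈ 1.3090e-5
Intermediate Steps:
L = -58 (L = -25*2 - 8 = -50 - 8 = -58)
j(d, W) = -4 + d (j(d, W) = d - 4 = -4 + d)
o(K) = -62 - K (o(K) = (-4 - 58) - K = -62 - K)
1/(76518 + o(69 - 7)) = 1/(76518 + (-62 - (69 - 7))) = 1/(76518 + (-62 - 1*62)) = 1/(76518 + (-62 - 62)) = 1/(76518 - 124) = 1/76394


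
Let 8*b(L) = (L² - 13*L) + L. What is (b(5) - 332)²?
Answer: 7241481/64 ≈ 1.1315e+5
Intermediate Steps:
b(L) = -3*L/2 + L²/8 (b(L) = ((L² - 13*L) + L)/8 = (L² - 12*L)/8 = -3*L/2 + L²/8)
(b(5) - 332)² = ((⅛)*5*(-12 + 5) - 332)² = ((⅛)*5*(-7) - 332)² = (-35/8 - 332)² = (-2691/8)² = 7241481/64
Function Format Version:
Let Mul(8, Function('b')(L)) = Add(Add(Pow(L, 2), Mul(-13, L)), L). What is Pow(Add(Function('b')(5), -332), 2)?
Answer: Rational(7241481, 64) ≈ 1.1315e+5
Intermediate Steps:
Function('b')(L) = Add(Mul(Rational(-3, 2), L), Mul(Rational(1, 8), Pow(L, 2))) (Function('b')(L) = Mul(Rational(1, 8), Add(Add(Pow(L, 2), Mul(-13, L)), L)) = Mul(Rational(1, 8), Add(Pow(L, 2), Mul(-12, L))) = Add(Mul(Rational(-3, 2), L), Mul(Rational(1, 8), Pow(L, 2))))
Pow(Add(Function('b')(5), -332), 2) = Pow(Add(Mul(Rational(1, 8), 5, Add(-12, 5)), -332), 2) = Pow(Add(Mul(Rational(1, 8), 5, -7), -332), 2) = Pow(Add(Rational(-35, 8), -332), 2) = Pow(Rational(-2691, 8), 2) = Rational(7241481, 64)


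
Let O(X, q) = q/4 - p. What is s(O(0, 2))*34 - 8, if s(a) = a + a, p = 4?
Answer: -246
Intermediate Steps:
O(X, q) = -4 + q/4 (O(X, q) = q/4 - 1*4 = q*(1/4) - 4 = q/4 - 4 = -4 + q/4)
s(a) = 2*a
s(O(0, 2))*34 - 8 = (2*(-4 + (1/4)*2))*34 - 8 = (2*(-4 + 1/2))*34 - 8 = (2*(-7/2))*34 - 8 = -7*34 - 8 = -238 - 8 = -246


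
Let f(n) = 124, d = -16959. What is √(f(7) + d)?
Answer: I*√16835 ≈ 129.75*I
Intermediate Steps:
√(f(7) + d) = √(124 - 16959) = √(-16835) = I*√16835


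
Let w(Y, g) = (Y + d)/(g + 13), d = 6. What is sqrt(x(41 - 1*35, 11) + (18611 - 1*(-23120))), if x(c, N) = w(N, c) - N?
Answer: sqrt(15061243)/19 ≈ 204.26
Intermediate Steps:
w(Y, g) = (6 + Y)/(13 + g) (w(Y, g) = (Y + 6)/(g + 13) = (6 + Y)/(13 + g))
x(c, N) = -N + (6 + N)/(13 + c) (x(c, N) = (6 + N)/(13 + c) - N = -N + (6 + N)/(13 + c))
sqrt(x(41 - 1*35, 11) + (18611 - 1*(-23120))) = sqrt((6 + 11 - 1*11*(13 + (41 - 1*35)))/(13 + (41 - 1*35)) + (18611 - 1*(-23120))) = sqrt((6 + 11 - 1*11*(13 + (41 - 35)))/(13 + (41 - 35)) + (18611 + 23120)) = sqrt((6 + 11 - 1*11*(13 + 6))/(13 + 6) + 41731) = sqrt((6 + 11 - 1*11*19)/19 + 41731) = sqrt((6 + 11 - 209)/19 + 41731) = sqrt((1/19)*(-192) + 41731) = sqrt(-192/19 + 41731) = sqrt(792697/19) = sqrt(15061243)/19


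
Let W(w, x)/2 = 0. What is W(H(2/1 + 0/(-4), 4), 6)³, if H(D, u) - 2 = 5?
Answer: 0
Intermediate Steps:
H(D, u) = 7 (H(D, u) = 2 + 5 = 7)
W(w, x) = 0 (W(w, x) = 2*0 = 0)
W(H(2/1 + 0/(-4), 4), 6)³ = 0³ = 0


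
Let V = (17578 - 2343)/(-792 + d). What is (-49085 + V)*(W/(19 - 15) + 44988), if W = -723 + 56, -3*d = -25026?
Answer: -2657552419671/1208 ≈ -2.2000e+9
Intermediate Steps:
d = 8342 (d = -1/3*(-25026) = 8342)
W = -667
V = 3047/1510 (V = (17578 - 2343)/(-792 + 8342) = 15235/7550 = 15235*(1/7550) = 3047/1510 ≈ 2.0179)
(-49085 + V)*(W/(19 - 15) + 44988) = (-49085 + 3047/1510)*(-667/(19 - 15) + 44988) = -74115303*(-667/4 + 44988)/1510 = -74115303/1510*179285/4 = -2657552419671/1208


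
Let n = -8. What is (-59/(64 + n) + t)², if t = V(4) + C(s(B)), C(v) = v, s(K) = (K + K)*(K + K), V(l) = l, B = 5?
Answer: 33235225/3136 ≈ 10598.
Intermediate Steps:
s(K) = 4*K² (s(K) = (2*K)*(2*K) = 4*K²)
t = 104 (t = 4 + 4*5² = 4 + 4*25 = 4 + 100 = 104)
(-59/(64 + n) + t)² = (-59/(64 - 8) + 104)² = (-59/56 + 104)² = (5765/56)² = 33235225/3136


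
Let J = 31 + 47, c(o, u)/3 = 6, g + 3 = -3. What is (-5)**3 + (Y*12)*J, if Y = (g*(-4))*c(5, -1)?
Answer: 404227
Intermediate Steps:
g = -6 (g = -3 - 3 = -6)
c(o, u) = 18 (c(o, u) = 3*6 = 18)
Y = 432 (Y = -6*(-4)*18 = 24*18 = 432)
J = 78
(-5)**3 + (Y*12)*J = (-5)**3 + (432*12)*78 = -125 + 5184*78 = -125 + 404352 = 404227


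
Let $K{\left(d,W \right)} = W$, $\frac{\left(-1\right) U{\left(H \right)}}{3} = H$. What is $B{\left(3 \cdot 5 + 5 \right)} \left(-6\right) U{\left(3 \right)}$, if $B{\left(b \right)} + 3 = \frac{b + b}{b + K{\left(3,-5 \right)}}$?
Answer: $-18$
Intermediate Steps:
$U{\left(H \right)} = - 3 H$
$B{\left(b \right)} = -3 + \frac{2 b}{-5 + b}$ ($B{\left(b \right)} = -3 + \frac{b + b}{b - 5} = -3 + \frac{2 b}{-5 + b}$)
$B{\left(3 \cdot 5 + 5 \right)} \left(-6\right) U{\left(3 \right)} = \frac{15 - \left(3 \cdot 5 + 5\right)}{-5 + \left(3 \cdot 5 + 5\right)} \left(-6\right) \left(\left(-3\right) 3\right) = \frac{15 - \left(15 + 5\right)}{-5 + \left(15 + 5\right)} \left(-6\right) \left(-9\right) = \frac{15 - 20}{-5 + 20} \left(-6\right) \left(-9\right) = \frac{15 - 20}{15} \left(-6\right) \left(-9\right) = \frac{1}{15} \left(-5\right) \left(-6\right) \left(-9\right) = \left(- \frac{1}{3}\right) \left(-6\right) \left(-9\right) = 2 \left(-9\right) = -18$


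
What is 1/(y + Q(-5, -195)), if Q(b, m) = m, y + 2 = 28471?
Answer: 1/28274 ≈ 3.5368e-5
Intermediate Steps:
y = 28469 (y = -2 + 28471 = 28469)
1/(y + Q(-5, -195)) = 1/(28469 - 195) = 1/28274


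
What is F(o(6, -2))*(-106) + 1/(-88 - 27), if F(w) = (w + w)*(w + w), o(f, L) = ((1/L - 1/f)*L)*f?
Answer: -3120641/115 ≈ -27136.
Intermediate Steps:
o(f, L) = L*f*(1/L - 1/f) (o(f, L) = ((1/L - 1/f)*L)*f = (L*(1/L - 1/f))*f = L*f*(1/L - 1/f))
F(w) = 4*w² (F(w) = (2*w)*(2*w) = 4*w²)
F(o(6, -2))*(-106) + 1/(-88 - 27) = (4*(6 - 1*(-2))²)*(-106) + 1/(-88 - 27) = (4*(6 + 2)²)*(-106) + 1/(-115) = (4*8²)*(-106) - 1/115 = (4*64)*(-106) - 1/115 = 256*(-106) - 1/115 = -27136 - 1/115 = -3120641/115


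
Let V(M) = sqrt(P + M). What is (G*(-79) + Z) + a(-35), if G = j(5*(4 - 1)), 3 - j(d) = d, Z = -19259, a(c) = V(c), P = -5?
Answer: -18311 + 2*I*sqrt(10) ≈ -18311.0 + 6.3246*I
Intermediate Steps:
V(M) = sqrt(-5 + M)
a(c) = sqrt(-5 + c)
j(d) = 3 - d
G = -12 (G = 3 - 5*(4 - 1) = 3 - 5*3 = 3 - 1*15 = 3 - 15 = -12)
(G*(-79) + Z) + a(-35) = (-12*(-79) - 19259) + sqrt(-5 - 35) = (948 - 19259) + sqrt(-40) = -18311 + 2*I*sqrt(10)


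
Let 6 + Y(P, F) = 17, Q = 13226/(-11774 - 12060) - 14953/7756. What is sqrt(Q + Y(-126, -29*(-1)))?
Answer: sqrt(62942795524581)/2718478 ≈ 2.9184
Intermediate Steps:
Q = -13499137/5436956 (Q = 13226/(-23834) - 14953*1/7756 = 13226*(-1/23834) - 14953/7756 = -389/701 - 14953/7756 = -13499137/5436956 ≈ -2.4828)
Y(P, F) = 11 (Y(P, F) = -6 + 17 = 11)
sqrt(Q + Y(-126, -29*(-1))) = sqrt(-13499137/5436956 + 11) = sqrt(46307379/5436956) = sqrt(62942795524581)/2718478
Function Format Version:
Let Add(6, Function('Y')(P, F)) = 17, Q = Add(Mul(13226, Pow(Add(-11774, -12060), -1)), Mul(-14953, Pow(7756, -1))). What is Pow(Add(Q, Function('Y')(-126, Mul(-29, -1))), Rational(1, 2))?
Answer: Mul(Rational(1, 2718478), Pow(62942795524581, Rational(1, 2))) ≈ 2.9184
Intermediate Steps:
Q = Rational(-13499137, 5436956) (Q = Add(Mul(13226, Pow(-23834, -1)), Mul(-14953, Rational(1, 7756))) = Add(Mul(13226, Rational(-1, 23834)), Rational(-14953, 7756)) = Add(Rational(-389, 701), Rational(-14953, 7756)) = Rational(-13499137, 5436956) ≈ -2.4828)
Function('Y')(P, F) = 11 (Function('Y')(P, F) = Add(-6, 17) = 11)
Pow(Add(Q, Function('Y')(-126, Mul(-29, -1))), Rational(1, 2)) = Pow(Add(Rational(-13499137, 5436956), 11), Rational(1, 2)) = Pow(Rational(46307379, 5436956), Rational(1, 2)) = Mul(Rational(1, 2718478), Pow(62942795524581, Rational(1, 2)))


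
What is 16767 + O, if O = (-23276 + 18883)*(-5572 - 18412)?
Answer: 105378479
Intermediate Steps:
O = 105361712 (O = -4393*(-23984) = 105361712)
16767 + O = 16767 + 105361712 = 105378479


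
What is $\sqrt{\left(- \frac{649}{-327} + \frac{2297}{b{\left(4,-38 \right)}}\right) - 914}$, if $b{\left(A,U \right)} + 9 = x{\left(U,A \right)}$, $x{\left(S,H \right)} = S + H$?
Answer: $\frac{i \sqrt{190877596926}}{14061} \approx 31.071 i$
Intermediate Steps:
$x{\left(S,H \right)} = H + S$
$b{\left(A,U \right)} = -9 + A + U$ ($b{\left(A,U \right)} = -9 + \left(A + U\right) = -9 + A + U$)
$\sqrt{\left(- \frac{649}{-327} + \frac{2297}{b{\left(4,-38 \right)}}\right) - 914} = \sqrt{\left(- \frac{649}{-327} + \frac{2297}{-9 + 4 - 38}\right) - 914} = \sqrt{\left(\left(-649\right) \left(- \frac{1}{327}\right) + \frac{2297}{-43}\right) - 914} = \sqrt{\left(\frac{649}{327} + 2297 \left(- \frac{1}{43}\right)\right) - 914} = \sqrt{\left(\frac{649}{327} - \frac{2297}{43}\right) - 914} = \sqrt{- \frac{723212}{14061} - 914} = \sqrt{- \frac{13574966}{14061}} = \frac{i \sqrt{190877596926}}{14061}$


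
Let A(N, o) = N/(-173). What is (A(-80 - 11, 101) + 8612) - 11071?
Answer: -425316/173 ≈ -2458.5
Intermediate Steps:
A(N, o) = -N/173 (A(N, o) = N*(-1/173) = -N/173)
(A(-80 - 11, 101) + 8612) - 11071 = (-(-80 - 11)/173 + 8612) - 11071 = (-1/173*(-91) + 8612) - 11071 = (91/173 + 8612) - 11071 = 1489967/173 - 11071 = -425316/173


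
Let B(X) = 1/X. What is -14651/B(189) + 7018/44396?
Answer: -5587920383/2018 ≈ -2.7690e+6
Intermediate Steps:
-14651/B(189) + 7018/44396 = -14651/(1/189) + 7018/44396 = -14651/1/189 + 7018*(1/44396) = -14651*189 + 319/2018 = -2769039 + 319/2018 = -5587920383/2018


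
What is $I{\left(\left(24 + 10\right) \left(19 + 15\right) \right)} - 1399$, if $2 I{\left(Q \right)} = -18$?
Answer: $-1408$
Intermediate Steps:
$I{\left(Q \right)} = -9$ ($I{\left(Q \right)} = \frac{1}{2} \left(-18\right) = -9$)
$I{\left(\left(24 + 10\right) \left(19 + 15\right) \right)} - 1399 = -9 - 1399 = -1408$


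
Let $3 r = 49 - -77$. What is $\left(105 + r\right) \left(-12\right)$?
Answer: $-1764$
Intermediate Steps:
$r = 42$ ($r = \frac{49 - -77}{3} = \frac{49 + 77}{3} = \frac{1}{3} \cdot 126 = 42$)
$\left(105 + r\right) \left(-12\right) = \left(105 + 42\right) \left(-12\right) = 147 \left(-12\right) = -1764$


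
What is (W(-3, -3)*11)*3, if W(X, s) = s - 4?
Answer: -231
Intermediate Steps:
W(X, s) = -4 + s
(W(-3, -3)*11)*3 = ((-4 - 3)*11)*3 = -7*11*3 = -77*3 = -231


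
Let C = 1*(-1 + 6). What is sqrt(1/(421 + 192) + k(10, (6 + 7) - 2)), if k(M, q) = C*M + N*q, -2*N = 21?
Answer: I*sqrt(98449026)/1226 ≈ 8.0931*I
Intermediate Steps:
N = -21/2 (N = -1/2*21 = -21/2 ≈ -10.500)
C = 5 (C = 1*5 = 5)
k(M, q) = 5*M - 21*q/2
sqrt(1/(421 + 192) + k(10, (6 + 7) - 2)) = sqrt(1/(421 + 192) + (5*10 - 21*((6 + 7) - 2)/2)) = sqrt(1/613 + (50 - 21*(13 - 2)/2)) = sqrt(1/613 + (50 - 21/2*11)) = sqrt(1/613 + (50 - 231/2)) = sqrt(1/613 - 131/2) = sqrt(-80301/1226) = I*sqrt(98449026)/1226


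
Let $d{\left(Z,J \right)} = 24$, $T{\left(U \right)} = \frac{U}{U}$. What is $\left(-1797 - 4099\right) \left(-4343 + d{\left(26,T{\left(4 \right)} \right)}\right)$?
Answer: $25464824$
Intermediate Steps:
$T{\left(U \right)} = 1$
$\left(-1797 - 4099\right) \left(-4343 + d{\left(26,T{\left(4 \right)} \right)}\right) = \left(-1797 - 4099\right) \left(-4343 + 24\right) = \left(-5896\right) \left(-4319\right) = 25464824$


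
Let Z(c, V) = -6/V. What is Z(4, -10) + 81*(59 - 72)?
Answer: -5262/5 ≈ -1052.4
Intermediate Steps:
Z(4, -10) + 81*(59 - 72) = -6/(-10) + 81*(59 - 72) = -6*(-⅒) + 81*(-13) = ⅗ - 1053 = -5262/5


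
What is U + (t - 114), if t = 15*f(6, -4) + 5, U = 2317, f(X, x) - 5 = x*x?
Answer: 2523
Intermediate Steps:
f(X, x) = 5 + x² (f(X, x) = 5 + x*x = 5 + x²)
t = 320 (t = 15*(5 + (-4)²) + 5 = 15*(5 + 16) + 5 = 15*21 + 5 = 315 + 5 = 320)
U + (t - 114) = 2317 + (320 - 114) = 2317 + 206 = 2523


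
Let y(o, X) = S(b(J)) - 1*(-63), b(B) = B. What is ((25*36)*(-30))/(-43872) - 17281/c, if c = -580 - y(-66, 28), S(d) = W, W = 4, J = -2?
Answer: 32317543/1182716 ≈ 27.325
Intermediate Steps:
S(d) = 4
y(o, X) = 67 (y(o, X) = 4 - 1*(-63) = 4 + 63 = 67)
c = -647 (c = -580 - 1*67 = -580 - 67 = -647)
((25*36)*(-30))/(-43872) - 17281/c = ((25*36)*(-30))/(-43872) - 17281/(-647) = (900*(-30))*(-1/43872) - 17281*(-1/647) = -27000*(-1/43872) + 17281/647 = 1125/1828 + 17281/647 = 32317543/1182716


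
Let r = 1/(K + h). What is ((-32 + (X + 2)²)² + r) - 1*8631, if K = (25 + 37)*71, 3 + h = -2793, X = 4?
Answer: -13835689/1606 ≈ -8615.0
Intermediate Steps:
h = -2796 (h = -3 - 2793 = -2796)
K = 4402 (K = 62*71 = 4402)
r = 1/1606 (r = 1/(4402 - 2796) = 1/1606 ≈ 0.00062266)
((-32 + (X + 2)²)² + r) - 1*8631 = ((-32 + (4 + 2)²)² + 1/1606) - 1*8631 = ((-32 + 6²)² + 1/1606) - 8631 = ((-32 + 36)² + 1/1606) - 8631 = (4² + 1/1606) - 8631 = (16 + 1/1606) - 8631 = 25697/1606 - 8631 = -13835689/1606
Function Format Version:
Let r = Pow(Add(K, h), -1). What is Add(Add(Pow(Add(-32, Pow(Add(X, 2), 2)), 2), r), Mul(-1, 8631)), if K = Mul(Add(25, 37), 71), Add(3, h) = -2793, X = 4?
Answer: Rational(-13835689, 1606) ≈ -8615.0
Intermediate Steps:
h = -2796 (h = Add(-3, -2793) = -2796)
K = 4402 (K = Mul(62, 71) = 4402)
r = Rational(1, 1606) (r = Pow(Add(4402, -2796), -1) = Pow(1606, -1) = Rational(1, 1606) ≈ 0.00062266)
Add(Add(Pow(Add(-32, Pow(Add(X, 2), 2)), 2), r), Mul(-1, 8631)) = Add(Add(Pow(Add(-32, Pow(Add(4, 2), 2)), 2), Rational(1, 1606)), Mul(-1, 8631)) = Add(Add(Pow(Add(-32, Pow(6, 2)), 2), Rational(1, 1606)), -8631) = Add(Add(Pow(Add(-32, 36), 2), Rational(1, 1606)), -8631) = Add(Add(Pow(4, 2), Rational(1, 1606)), -8631) = Add(Add(16, Rational(1, 1606)), -8631) = Add(Rational(25697, 1606), -8631) = Rational(-13835689, 1606)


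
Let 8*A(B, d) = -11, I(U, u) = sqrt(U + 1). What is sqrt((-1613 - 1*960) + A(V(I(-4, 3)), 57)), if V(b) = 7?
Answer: I*sqrt(41190)/4 ≈ 50.738*I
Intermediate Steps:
I(U, u) = sqrt(1 + U)
A(B, d) = -11/8 (A(B, d) = (1/8)*(-11) = -11/8)
sqrt((-1613 - 1*960) + A(V(I(-4, 3)), 57)) = sqrt((-1613 - 1*960) - 11/8) = sqrt((-1613 - 960) - 11/8) = sqrt(-2573 - 11/8) = sqrt(-20595/8) = I*sqrt(41190)/4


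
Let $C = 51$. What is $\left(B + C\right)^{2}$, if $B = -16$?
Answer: $1225$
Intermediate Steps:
$\left(B + C\right)^{2} = \left(-16 + 51\right)^{2} = 35^{2} = 1225$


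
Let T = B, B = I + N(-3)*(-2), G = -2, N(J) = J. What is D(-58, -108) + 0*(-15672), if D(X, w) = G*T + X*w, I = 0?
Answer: 6252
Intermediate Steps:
B = 6 (B = 0 - 3*(-2) = 0 + 6 = 6)
T = 6
D(X, w) = -12 + X*w (D(X, w) = -2*6 + X*w = -12 + X*w)
D(-58, -108) + 0*(-15672) = (-12 - 58*(-108)) + 0*(-15672) = (-12 + 6264) + 0 = 6252 + 0 = 6252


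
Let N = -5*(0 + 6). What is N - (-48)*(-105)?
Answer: -5070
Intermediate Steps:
N = -30 (N = -5*6 = -30)
N - (-48)*(-105) = -30 - (-48)*(-105) = -30 - 48*105 = -30 - 5040 = -5070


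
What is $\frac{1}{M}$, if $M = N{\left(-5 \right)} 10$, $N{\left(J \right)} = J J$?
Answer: $\frac{1}{250} \approx 0.004$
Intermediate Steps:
$N{\left(J \right)} = J^{2}$
$M = 250$ ($M = \left(-5\right)^{2} \cdot 10 = 25 \cdot 10 = 250$)
$\frac{1}{M} = \frac{1}{250}$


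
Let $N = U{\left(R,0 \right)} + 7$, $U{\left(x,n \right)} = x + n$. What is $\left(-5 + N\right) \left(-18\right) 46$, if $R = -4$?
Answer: $1656$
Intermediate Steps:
$U{\left(x,n \right)} = n + x$
$N = 3$ ($N = \left(0 - 4\right) + 7 = -4 + 7 = 3$)
$\left(-5 + N\right) \left(-18\right) 46 = \left(-5 + 3\right) \left(-18\right) 46 = \left(-2\right) \left(-18\right) 46 = 36 \cdot 46 = 1656$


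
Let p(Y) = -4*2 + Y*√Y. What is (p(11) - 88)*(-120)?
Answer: 11520 - 1320*√11 ≈ 7142.1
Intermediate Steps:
p(Y) = -8 + Y^(3/2)
(p(11) - 88)*(-120) = ((-8 + 11^(3/2)) - 88)*(-120) = ((-8 + 11*√11) - 88)*(-120) = (-96 + 11*√11)*(-120) = 11520 - 1320*√11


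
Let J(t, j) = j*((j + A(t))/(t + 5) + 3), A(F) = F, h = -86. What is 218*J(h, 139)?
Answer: 5757380/81 ≈ 71079.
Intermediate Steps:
J(t, j) = j*(3 + (j + t)/(5 + t)) (J(t, j) = j*((j + t)/(t + 5) + 3) = j*((j + t)/(5 + t) + 3) = j*(3 + (j + t)/(5 + t)))
218*J(h, 139) = 218*(139*(15 + 139 + 4*(-86))/(5 - 86)) = 218*(139*(15 + 139 - 344)/(-81)) = 218*(139*(-1/81)*(-190)) = 218*(26410/81) = 5757380/81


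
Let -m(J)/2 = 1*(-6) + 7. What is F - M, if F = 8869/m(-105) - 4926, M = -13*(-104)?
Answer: -21425/2 ≈ -10713.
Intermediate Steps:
m(J) = -2 (m(J) = -2*(1*(-6) + 7) = -2*(-6 + 7) = -2*1 = -2)
M = 1352
F = -18721/2 (F = 8869/(-2) - 4926 = 8869*(-½) - 4926 = -8869/2 - 4926 = -18721/2 ≈ -9360.5)
F - M = -18721/2 - 1*1352 = -18721/2 - 1352 = -21425/2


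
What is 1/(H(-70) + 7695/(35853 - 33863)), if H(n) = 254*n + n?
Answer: -398/7102761 ≈ -5.6035e-5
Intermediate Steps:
H(n) = 255*n
1/(H(-70) + 7695/(35853 - 33863)) = 1/(255*(-70) + 7695/(35853 - 33863)) = 1/(-17850 + 7695/1990) = 1/(-17850 + 7695*(1/1990)) = 1/(-17850 + 1539/398) = 1/(-7102761/398) = -398/7102761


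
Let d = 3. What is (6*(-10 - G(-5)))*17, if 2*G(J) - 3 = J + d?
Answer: -1071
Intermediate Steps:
G(J) = 3 + J/2 (G(J) = 3/2 + (J + 3)/2 = 3/2 + (3 + J)/2 = 3/2 + (3/2 + J/2) = 3 + J/2)
(6*(-10 - G(-5)))*17 = (6*(-10 - (3 + (1/2)*(-5))))*17 = (6*(-10 - (3 - 5/2)))*17 = (6*(-10 - 1*1/2))*17 = (6*(-10 - 1/2))*17 = (6*(-21/2))*17 = -63*17 = -1071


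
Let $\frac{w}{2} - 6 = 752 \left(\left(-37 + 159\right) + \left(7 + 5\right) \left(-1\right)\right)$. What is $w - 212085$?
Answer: $-46633$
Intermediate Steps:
$w = 165452$ ($w = 12 + 2 \cdot 752 \left(\left(-37 + 159\right) + \left(7 + 5\right) \left(-1\right)\right) = 12 + 2 \cdot 752 \left(122 + 12 \left(-1\right)\right) = 12 + 2 \cdot 752 \left(122 - 12\right) = 12 + 2 \cdot 752 \cdot 110 = 12 + 2 \cdot 82720 = 12 + 165440 = 165452$)
$w - 212085 = 165452 - 212085 = -46633$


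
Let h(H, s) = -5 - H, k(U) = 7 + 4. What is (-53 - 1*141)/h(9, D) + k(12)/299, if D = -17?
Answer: 29080/2093 ≈ 13.894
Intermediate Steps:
k(U) = 11
(-53 - 1*141)/h(9, D) + k(12)/299 = (-53 - 1*141)/(-5 - 1*9) + 11/299 = (-53 - 141)/(-5 - 9) + 11*(1/299) = -194/(-14) + 11/299 = -194*(-1/14) + 11/299 = 97/7 + 11/299 = 29080/2093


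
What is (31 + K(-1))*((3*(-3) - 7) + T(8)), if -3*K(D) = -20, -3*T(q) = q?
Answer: -6328/9 ≈ -703.11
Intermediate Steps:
T(q) = -q/3
K(D) = 20/3 (K(D) = -1/3*(-20) = 20/3)
(31 + K(-1))*((3*(-3) - 7) + T(8)) = (31 + 20/3)*((3*(-3) - 7) - 1/3*8) = 113*((-9 - 7) - 8/3)/3 = 113*(-16 - 8/3)/3 = (113/3)*(-56/3) = -6328/9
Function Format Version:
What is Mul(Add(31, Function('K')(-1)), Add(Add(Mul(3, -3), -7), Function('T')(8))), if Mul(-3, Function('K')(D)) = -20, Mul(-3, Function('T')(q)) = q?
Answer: Rational(-6328, 9) ≈ -703.11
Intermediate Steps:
Function('T')(q) = Mul(Rational(-1, 3), q)
Function('K')(D) = Rational(20, 3) (Function('K')(D) = Mul(Rational(-1, 3), -20) = Rational(20, 3))
Mul(Add(31, Function('K')(-1)), Add(Add(Mul(3, -3), -7), Function('T')(8))) = Mul(Add(31, Rational(20, 3)), Add(Add(Mul(3, -3), -7), Mul(Rational(-1, 3), 8))) = Mul(Rational(113, 3), Add(Add(-9, -7), Rational(-8, 3))) = Mul(Rational(113, 3), Add(-16, Rational(-8, 3))) = Mul(Rational(113, 3), Rational(-56, 3)) = Rational(-6328, 9)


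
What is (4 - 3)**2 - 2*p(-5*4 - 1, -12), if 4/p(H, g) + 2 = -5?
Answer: 15/7 ≈ 2.1429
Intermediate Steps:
p(H, g) = -4/7 (p(H, g) = 4/(-2 - 5) = 4/(-7) = 4*(-1/7) = -4/7)
(4 - 3)**2 - 2*p(-5*4 - 1, -12) = (4 - 3)**2 - 2*(-4/7) = 1**2 + 8/7 = 1 + 8/7 = 15/7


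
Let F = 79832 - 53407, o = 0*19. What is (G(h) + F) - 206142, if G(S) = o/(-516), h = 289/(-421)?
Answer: -179717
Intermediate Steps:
h = -289/421 (h = 289*(-1/421) = -289/421 ≈ -0.68646)
o = 0
F = 26425
G(S) = 0 (G(S) = 0/(-516) = 0*(-1/516) = 0)
(G(h) + F) - 206142 = (0 + 26425) - 206142 = 26425 - 206142 = -179717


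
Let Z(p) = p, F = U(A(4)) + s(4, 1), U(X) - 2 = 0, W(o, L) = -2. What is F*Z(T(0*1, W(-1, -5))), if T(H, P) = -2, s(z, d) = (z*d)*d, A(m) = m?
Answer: -12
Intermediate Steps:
s(z, d) = z*d² (s(z, d) = (d*z)*d = z*d²)
U(X) = 2 (U(X) = 2 + 0 = 2)
F = 6 (F = 2 + 4*1² = 2 + 4*1 = 2 + 4 = 6)
F*Z(T(0*1, W(-1, -5))) = 6*(-2) = -12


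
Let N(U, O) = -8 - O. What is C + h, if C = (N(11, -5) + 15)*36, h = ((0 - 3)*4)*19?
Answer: 204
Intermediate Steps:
h = -228 (h = -3*4*19 = -12*19 = -228)
C = 432 (C = ((-8 - 1*(-5)) + 15)*36 = ((-8 + 5) + 15)*36 = (-3 + 15)*36 = 12*36 = 432)
C + h = 432 - 228 = 204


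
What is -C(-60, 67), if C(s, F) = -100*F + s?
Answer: 6760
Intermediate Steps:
C(s, F) = s - 100*F
-C(-60, 67) = -(-60 - 100*67) = -(-60 - 6700) = -1*(-6760) = 6760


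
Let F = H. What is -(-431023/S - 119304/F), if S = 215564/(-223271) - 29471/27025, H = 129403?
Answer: -336543262434938497211/1605326611195623 ≈ -2.0964e+5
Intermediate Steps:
F = 129403
S = -12405636741/6033898775 (S = 215564*(-1/223271) - 29471*1/27025 = -215564/223271 - 29471/27025 = -12405636741/6033898775 ≈ -2.0560)
-(-431023/S - 119304/F) = -(-431023/(-12405636741/6033898775) - 119304/129403) = -(-431023*(-6033898775/12405636741) - 119304*1/129403) = -(2600749151696825/12405636741 - 119304/129403) = -1*336543262434938497211/1605326611195623 = -336543262434938497211/1605326611195623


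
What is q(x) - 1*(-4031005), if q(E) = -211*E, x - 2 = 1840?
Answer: 3642343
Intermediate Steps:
x = 1842 (x = 2 + 1840 = 1842)
q(x) - 1*(-4031005) = -211*1842 - 1*(-4031005) = -388662 + 4031005 = 3642343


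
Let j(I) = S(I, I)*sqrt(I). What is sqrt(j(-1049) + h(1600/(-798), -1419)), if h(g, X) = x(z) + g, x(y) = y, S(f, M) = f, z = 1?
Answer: sqrt(-159999 - 167001849*I*sqrt(1049))/399 ≈ 130.33 - 130.34*I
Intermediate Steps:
j(I) = I**(3/2) (j(I) = I*sqrt(I) = I**(3/2))
h(g, X) = 1 + g
sqrt(j(-1049) + h(1600/(-798), -1419)) = sqrt((-1049)**(3/2) + (1 + 1600/(-798))) = sqrt(-1049*I*sqrt(1049) + (1 + 1600*(-1/798))) = sqrt(-1049*I*sqrt(1049) + (1 - 800/399)) = sqrt(-1049*I*sqrt(1049) - 401/399) = sqrt(-401/399 - 1049*I*sqrt(1049))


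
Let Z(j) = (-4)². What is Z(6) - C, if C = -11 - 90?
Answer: 117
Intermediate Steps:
Z(j) = 16
C = -101
Z(6) - C = 16 - 1*(-101) = 16 + 101 = 117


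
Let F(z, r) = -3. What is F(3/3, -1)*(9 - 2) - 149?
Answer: -170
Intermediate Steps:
F(3/3, -1)*(9 - 2) - 149 = -3*(9 - 2) - 149 = -3*7 - 149 = -21 - 149 = -170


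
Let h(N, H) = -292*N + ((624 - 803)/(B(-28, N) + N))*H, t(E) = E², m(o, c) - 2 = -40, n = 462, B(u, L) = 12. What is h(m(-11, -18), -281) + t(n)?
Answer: 5787741/26 ≈ 2.2261e+5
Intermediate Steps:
m(o, c) = -38 (m(o, c) = 2 - 40 = -38)
h(N, H) = -292*N - 179*H/(12 + N) (h(N, H) = -292*N + ((624 - 803)/(12 + N))*H = -292*N + (-179/(12 + N))*H = -292*N - 179*H/(12 + N))
h(m(-11, -18), -281) + t(n) = (-3504*(-38) - 292*(-38)² - 179*(-281))/(12 - 38) + 462² = (133152 - 292*1444 + 50299)/(-26) + 213444 = -(133152 - 421648 + 50299)/26 + 213444 = -1/26*(-238197) + 213444 = 238197/26 + 213444 = 5787741/26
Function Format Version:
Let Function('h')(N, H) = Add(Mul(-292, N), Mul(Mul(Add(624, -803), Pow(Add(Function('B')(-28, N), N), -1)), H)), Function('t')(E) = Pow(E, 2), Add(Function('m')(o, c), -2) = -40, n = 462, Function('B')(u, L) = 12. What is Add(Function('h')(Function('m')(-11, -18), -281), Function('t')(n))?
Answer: Rational(5787741, 26) ≈ 2.2261e+5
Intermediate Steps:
Function('m')(o, c) = -38 (Function('m')(o, c) = Add(2, -40) = -38)
Function('h')(N, H) = Add(Mul(-292, N), Mul(-179, H, Pow(Add(12, N), -1))) (Function('h')(N, H) = Add(Mul(-292, N), Mul(Mul(Add(624, -803), Pow(Add(12, N), -1)), H)) = Add(Mul(-292, N), Mul(Mul(-179, Pow(Add(12, N), -1)), H)) = Add(Mul(-292, N), Mul(-179, H, Pow(Add(12, N), -1))))
Add(Function('h')(Function('m')(-11, -18), -281), Function('t')(n)) = Add(Mul(Pow(Add(12, -38), -1), Add(Mul(-3504, -38), Mul(-292, Pow(-38, 2)), Mul(-179, -281))), Pow(462, 2)) = Add(Mul(Pow(-26, -1), Add(133152, Mul(-292, 1444), 50299)), 213444) = Add(Mul(Rational(-1, 26), Add(133152, -421648, 50299)), 213444) = Add(Mul(Rational(-1, 26), -238197), 213444) = Add(Rational(238197, 26), 213444) = Rational(5787741, 26)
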